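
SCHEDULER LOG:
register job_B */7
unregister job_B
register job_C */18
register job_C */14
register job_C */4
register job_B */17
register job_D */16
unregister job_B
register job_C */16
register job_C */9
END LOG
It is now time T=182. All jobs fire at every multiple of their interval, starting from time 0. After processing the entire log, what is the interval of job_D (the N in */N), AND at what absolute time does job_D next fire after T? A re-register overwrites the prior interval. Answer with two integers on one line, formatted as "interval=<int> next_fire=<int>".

Op 1: register job_B */7 -> active={job_B:*/7}
Op 2: unregister job_B -> active={}
Op 3: register job_C */18 -> active={job_C:*/18}
Op 4: register job_C */14 -> active={job_C:*/14}
Op 5: register job_C */4 -> active={job_C:*/4}
Op 6: register job_B */17 -> active={job_B:*/17, job_C:*/4}
Op 7: register job_D */16 -> active={job_B:*/17, job_C:*/4, job_D:*/16}
Op 8: unregister job_B -> active={job_C:*/4, job_D:*/16}
Op 9: register job_C */16 -> active={job_C:*/16, job_D:*/16}
Op 10: register job_C */9 -> active={job_C:*/9, job_D:*/16}
Final interval of job_D = 16
Next fire of job_D after T=182: (182//16+1)*16 = 192

Answer: interval=16 next_fire=192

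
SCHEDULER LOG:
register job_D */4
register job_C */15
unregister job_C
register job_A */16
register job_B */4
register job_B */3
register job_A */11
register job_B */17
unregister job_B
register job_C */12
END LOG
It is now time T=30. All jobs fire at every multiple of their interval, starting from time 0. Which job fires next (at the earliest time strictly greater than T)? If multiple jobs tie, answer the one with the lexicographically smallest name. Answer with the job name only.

Answer: job_D

Derivation:
Op 1: register job_D */4 -> active={job_D:*/4}
Op 2: register job_C */15 -> active={job_C:*/15, job_D:*/4}
Op 3: unregister job_C -> active={job_D:*/4}
Op 4: register job_A */16 -> active={job_A:*/16, job_D:*/4}
Op 5: register job_B */4 -> active={job_A:*/16, job_B:*/4, job_D:*/4}
Op 6: register job_B */3 -> active={job_A:*/16, job_B:*/3, job_D:*/4}
Op 7: register job_A */11 -> active={job_A:*/11, job_B:*/3, job_D:*/4}
Op 8: register job_B */17 -> active={job_A:*/11, job_B:*/17, job_D:*/4}
Op 9: unregister job_B -> active={job_A:*/11, job_D:*/4}
Op 10: register job_C */12 -> active={job_A:*/11, job_C:*/12, job_D:*/4}
  job_A: interval 11, next fire after T=30 is 33
  job_C: interval 12, next fire after T=30 is 36
  job_D: interval 4, next fire after T=30 is 32
Earliest = 32, winner (lex tiebreak) = job_D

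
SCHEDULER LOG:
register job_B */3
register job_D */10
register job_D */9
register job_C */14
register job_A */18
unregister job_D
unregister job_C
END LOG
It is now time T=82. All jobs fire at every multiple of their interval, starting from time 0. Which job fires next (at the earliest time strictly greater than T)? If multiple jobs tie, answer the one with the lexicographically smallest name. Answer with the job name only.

Op 1: register job_B */3 -> active={job_B:*/3}
Op 2: register job_D */10 -> active={job_B:*/3, job_D:*/10}
Op 3: register job_D */9 -> active={job_B:*/3, job_D:*/9}
Op 4: register job_C */14 -> active={job_B:*/3, job_C:*/14, job_D:*/9}
Op 5: register job_A */18 -> active={job_A:*/18, job_B:*/3, job_C:*/14, job_D:*/9}
Op 6: unregister job_D -> active={job_A:*/18, job_B:*/3, job_C:*/14}
Op 7: unregister job_C -> active={job_A:*/18, job_B:*/3}
  job_A: interval 18, next fire after T=82 is 90
  job_B: interval 3, next fire after T=82 is 84
Earliest = 84, winner (lex tiebreak) = job_B

Answer: job_B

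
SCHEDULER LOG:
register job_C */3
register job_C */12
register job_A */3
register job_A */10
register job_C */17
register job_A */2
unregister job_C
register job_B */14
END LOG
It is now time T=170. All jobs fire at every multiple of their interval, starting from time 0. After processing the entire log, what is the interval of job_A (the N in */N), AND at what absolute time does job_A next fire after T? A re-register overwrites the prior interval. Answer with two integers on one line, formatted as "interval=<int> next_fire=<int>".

Answer: interval=2 next_fire=172

Derivation:
Op 1: register job_C */3 -> active={job_C:*/3}
Op 2: register job_C */12 -> active={job_C:*/12}
Op 3: register job_A */3 -> active={job_A:*/3, job_C:*/12}
Op 4: register job_A */10 -> active={job_A:*/10, job_C:*/12}
Op 5: register job_C */17 -> active={job_A:*/10, job_C:*/17}
Op 6: register job_A */2 -> active={job_A:*/2, job_C:*/17}
Op 7: unregister job_C -> active={job_A:*/2}
Op 8: register job_B */14 -> active={job_A:*/2, job_B:*/14}
Final interval of job_A = 2
Next fire of job_A after T=170: (170//2+1)*2 = 172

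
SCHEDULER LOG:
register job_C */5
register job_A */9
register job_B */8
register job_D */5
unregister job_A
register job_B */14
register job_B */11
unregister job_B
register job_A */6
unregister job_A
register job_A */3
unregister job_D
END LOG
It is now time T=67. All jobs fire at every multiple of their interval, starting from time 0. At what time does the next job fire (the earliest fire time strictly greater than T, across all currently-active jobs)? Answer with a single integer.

Op 1: register job_C */5 -> active={job_C:*/5}
Op 2: register job_A */9 -> active={job_A:*/9, job_C:*/5}
Op 3: register job_B */8 -> active={job_A:*/9, job_B:*/8, job_C:*/5}
Op 4: register job_D */5 -> active={job_A:*/9, job_B:*/8, job_C:*/5, job_D:*/5}
Op 5: unregister job_A -> active={job_B:*/8, job_C:*/5, job_D:*/5}
Op 6: register job_B */14 -> active={job_B:*/14, job_C:*/5, job_D:*/5}
Op 7: register job_B */11 -> active={job_B:*/11, job_C:*/5, job_D:*/5}
Op 8: unregister job_B -> active={job_C:*/5, job_D:*/5}
Op 9: register job_A */6 -> active={job_A:*/6, job_C:*/5, job_D:*/5}
Op 10: unregister job_A -> active={job_C:*/5, job_D:*/5}
Op 11: register job_A */3 -> active={job_A:*/3, job_C:*/5, job_D:*/5}
Op 12: unregister job_D -> active={job_A:*/3, job_C:*/5}
  job_A: interval 3, next fire after T=67 is 69
  job_C: interval 5, next fire after T=67 is 70
Earliest fire time = 69 (job job_A)

Answer: 69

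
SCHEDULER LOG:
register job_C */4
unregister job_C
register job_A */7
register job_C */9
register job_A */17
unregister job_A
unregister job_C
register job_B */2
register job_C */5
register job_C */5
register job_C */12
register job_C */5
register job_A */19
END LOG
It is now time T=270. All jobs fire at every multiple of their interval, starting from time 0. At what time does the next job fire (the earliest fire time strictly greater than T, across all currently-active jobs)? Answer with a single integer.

Answer: 272

Derivation:
Op 1: register job_C */4 -> active={job_C:*/4}
Op 2: unregister job_C -> active={}
Op 3: register job_A */7 -> active={job_A:*/7}
Op 4: register job_C */9 -> active={job_A:*/7, job_C:*/9}
Op 5: register job_A */17 -> active={job_A:*/17, job_C:*/9}
Op 6: unregister job_A -> active={job_C:*/9}
Op 7: unregister job_C -> active={}
Op 8: register job_B */2 -> active={job_B:*/2}
Op 9: register job_C */5 -> active={job_B:*/2, job_C:*/5}
Op 10: register job_C */5 -> active={job_B:*/2, job_C:*/5}
Op 11: register job_C */12 -> active={job_B:*/2, job_C:*/12}
Op 12: register job_C */5 -> active={job_B:*/2, job_C:*/5}
Op 13: register job_A */19 -> active={job_A:*/19, job_B:*/2, job_C:*/5}
  job_A: interval 19, next fire after T=270 is 285
  job_B: interval 2, next fire after T=270 is 272
  job_C: interval 5, next fire after T=270 is 275
Earliest fire time = 272 (job job_B)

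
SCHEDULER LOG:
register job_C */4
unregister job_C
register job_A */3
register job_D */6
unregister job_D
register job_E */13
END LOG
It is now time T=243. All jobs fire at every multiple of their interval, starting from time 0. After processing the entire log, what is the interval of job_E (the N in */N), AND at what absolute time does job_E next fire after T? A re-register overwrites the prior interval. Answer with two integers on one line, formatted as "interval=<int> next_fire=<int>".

Answer: interval=13 next_fire=247

Derivation:
Op 1: register job_C */4 -> active={job_C:*/4}
Op 2: unregister job_C -> active={}
Op 3: register job_A */3 -> active={job_A:*/3}
Op 4: register job_D */6 -> active={job_A:*/3, job_D:*/6}
Op 5: unregister job_D -> active={job_A:*/3}
Op 6: register job_E */13 -> active={job_A:*/3, job_E:*/13}
Final interval of job_E = 13
Next fire of job_E after T=243: (243//13+1)*13 = 247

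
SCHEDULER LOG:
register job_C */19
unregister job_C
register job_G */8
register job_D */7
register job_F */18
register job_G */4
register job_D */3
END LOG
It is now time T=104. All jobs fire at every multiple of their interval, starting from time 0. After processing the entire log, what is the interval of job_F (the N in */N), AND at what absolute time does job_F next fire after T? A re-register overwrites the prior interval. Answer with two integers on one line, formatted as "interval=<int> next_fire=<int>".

Op 1: register job_C */19 -> active={job_C:*/19}
Op 2: unregister job_C -> active={}
Op 3: register job_G */8 -> active={job_G:*/8}
Op 4: register job_D */7 -> active={job_D:*/7, job_G:*/8}
Op 5: register job_F */18 -> active={job_D:*/7, job_F:*/18, job_G:*/8}
Op 6: register job_G */4 -> active={job_D:*/7, job_F:*/18, job_G:*/4}
Op 7: register job_D */3 -> active={job_D:*/3, job_F:*/18, job_G:*/4}
Final interval of job_F = 18
Next fire of job_F after T=104: (104//18+1)*18 = 108

Answer: interval=18 next_fire=108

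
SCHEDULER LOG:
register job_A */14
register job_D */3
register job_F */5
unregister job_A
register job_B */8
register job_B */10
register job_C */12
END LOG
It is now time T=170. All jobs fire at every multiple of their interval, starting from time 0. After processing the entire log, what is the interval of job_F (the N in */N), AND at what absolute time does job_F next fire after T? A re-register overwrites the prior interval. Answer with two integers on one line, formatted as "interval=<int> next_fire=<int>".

Op 1: register job_A */14 -> active={job_A:*/14}
Op 2: register job_D */3 -> active={job_A:*/14, job_D:*/3}
Op 3: register job_F */5 -> active={job_A:*/14, job_D:*/3, job_F:*/5}
Op 4: unregister job_A -> active={job_D:*/3, job_F:*/5}
Op 5: register job_B */8 -> active={job_B:*/8, job_D:*/3, job_F:*/5}
Op 6: register job_B */10 -> active={job_B:*/10, job_D:*/3, job_F:*/5}
Op 7: register job_C */12 -> active={job_B:*/10, job_C:*/12, job_D:*/3, job_F:*/5}
Final interval of job_F = 5
Next fire of job_F after T=170: (170//5+1)*5 = 175

Answer: interval=5 next_fire=175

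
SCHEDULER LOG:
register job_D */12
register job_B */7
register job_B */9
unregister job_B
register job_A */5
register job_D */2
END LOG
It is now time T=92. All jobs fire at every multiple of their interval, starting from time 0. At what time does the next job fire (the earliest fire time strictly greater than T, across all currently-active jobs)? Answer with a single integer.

Answer: 94

Derivation:
Op 1: register job_D */12 -> active={job_D:*/12}
Op 2: register job_B */7 -> active={job_B:*/7, job_D:*/12}
Op 3: register job_B */9 -> active={job_B:*/9, job_D:*/12}
Op 4: unregister job_B -> active={job_D:*/12}
Op 5: register job_A */5 -> active={job_A:*/5, job_D:*/12}
Op 6: register job_D */2 -> active={job_A:*/5, job_D:*/2}
  job_A: interval 5, next fire after T=92 is 95
  job_D: interval 2, next fire after T=92 is 94
Earliest fire time = 94 (job job_D)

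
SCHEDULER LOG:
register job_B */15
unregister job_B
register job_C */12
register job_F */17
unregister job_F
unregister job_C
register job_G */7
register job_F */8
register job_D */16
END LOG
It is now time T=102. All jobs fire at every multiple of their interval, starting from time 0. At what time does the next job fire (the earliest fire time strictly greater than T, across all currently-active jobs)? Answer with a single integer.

Answer: 104

Derivation:
Op 1: register job_B */15 -> active={job_B:*/15}
Op 2: unregister job_B -> active={}
Op 3: register job_C */12 -> active={job_C:*/12}
Op 4: register job_F */17 -> active={job_C:*/12, job_F:*/17}
Op 5: unregister job_F -> active={job_C:*/12}
Op 6: unregister job_C -> active={}
Op 7: register job_G */7 -> active={job_G:*/7}
Op 8: register job_F */8 -> active={job_F:*/8, job_G:*/7}
Op 9: register job_D */16 -> active={job_D:*/16, job_F:*/8, job_G:*/7}
  job_D: interval 16, next fire after T=102 is 112
  job_F: interval 8, next fire after T=102 is 104
  job_G: interval 7, next fire after T=102 is 105
Earliest fire time = 104 (job job_F)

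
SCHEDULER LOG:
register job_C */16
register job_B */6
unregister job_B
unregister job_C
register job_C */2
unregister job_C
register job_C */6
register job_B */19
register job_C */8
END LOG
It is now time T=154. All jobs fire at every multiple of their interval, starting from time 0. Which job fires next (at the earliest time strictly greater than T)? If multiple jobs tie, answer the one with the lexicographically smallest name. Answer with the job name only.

Op 1: register job_C */16 -> active={job_C:*/16}
Op 2: register job_B */6 -> active={job_B:*/6, job_C:*/16}
Op 3: unregister job_B -> active={job_C:*/16}
Op 4: unregister job_C -> active={}
Op 5: register job_C */2 -> active={job_C:*/2}
Op 6: unregister job_C -> active={}
Op 7: register job_C */6 -> active={job_C:*/6}
Op 8: register job_B */19 -> active={job_B:*/19, job_C:*/6}
Op 9: register job_C */8 -> active={job_B:*/19, job_C:*/8}
  job_B: interval 19, next fire after T=154 is 171
  job_C: interval 8, next fire after T=154 is 160
Earliest = 160, winner (lex tiebreak) = job_C

Answer: job_C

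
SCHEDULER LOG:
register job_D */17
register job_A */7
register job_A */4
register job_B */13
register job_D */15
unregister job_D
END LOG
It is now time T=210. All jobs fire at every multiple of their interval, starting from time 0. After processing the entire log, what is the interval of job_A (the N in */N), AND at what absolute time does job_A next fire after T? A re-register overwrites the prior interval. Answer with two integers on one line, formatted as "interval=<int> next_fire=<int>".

Op 1: register job_D */17 -> active={job_D:*/17}
Op 2: register job_A */7 -> active={job_A:*/7, job_D:*/17}
Op 3: register job_A */4 -> active={job_A:*/4, job_D:*/17}
Op 4: register job_B */13 -> active={job_A:*/4, job_B:*/13, job_D:*/17}
Op 5: register job_D */15 -> active={job_A:*/4, job_B:*/13, job_D:*/15}
Op 6: unregister job_D -> active={job_A:*/4, job_B:*/13}
Final interval of job_A = 4
Next fire of job_A after T=210: (210//4+1)*4 = 212

Answer: interval=4 next_fire=212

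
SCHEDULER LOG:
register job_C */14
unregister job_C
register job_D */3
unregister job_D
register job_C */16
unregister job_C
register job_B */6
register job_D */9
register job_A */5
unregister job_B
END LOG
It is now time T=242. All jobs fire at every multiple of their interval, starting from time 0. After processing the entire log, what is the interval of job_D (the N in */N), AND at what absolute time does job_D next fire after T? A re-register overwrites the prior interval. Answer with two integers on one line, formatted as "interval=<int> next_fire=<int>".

Answer: interval=9 next_fire=243

Derivation:
Op 1: register job_C */14 -> active={job_C:*/14}
Op 2: unregister job_C -> active={}
Op 3: register job_D */3 -> active={job_D:*/3}
Op 4: unregister job_D -> active={}
Op 5: register job_C */16 -> active={job_C:*/16}
Op 6: unregister job_C -> active={}
Op 7: register job_B */6 -> active={job_B:*/6}
Op 8: register job_D */9 -> active={job_B:*/6, job_D:*/9}
Op 9: register job_A */5 -> active={job_A:*/5, job_B:*/6, job_D:*/9}
Op 10: unregister job_B -> active={job_A:*/5, job_D:*/9}
Final interval of job_D = 9
Next fire of job_D after T=242: (242//9+1)*9 = 243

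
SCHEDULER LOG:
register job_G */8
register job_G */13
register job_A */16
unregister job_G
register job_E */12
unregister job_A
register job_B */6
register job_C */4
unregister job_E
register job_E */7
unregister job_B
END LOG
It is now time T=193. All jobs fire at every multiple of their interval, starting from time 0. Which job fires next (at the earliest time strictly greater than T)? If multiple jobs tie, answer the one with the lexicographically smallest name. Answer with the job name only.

Op 1: register job_G */8 -> active={job_G:*/8}
Op 2: register job_G */13 -> active={job_G:*/13}
Op 3: register job_A */16 -> active={job_A:*/16, job_G:*/13}
Op 4: unregister job_G -> active={job_A:*/16}
Op 5: register job_E */12 -> active={job_A:*/16, job_E:*/12}
Op 6: unregister job_A -> active={job_E:*/12}
Op 7: register job_B */6 -> active={job_B:*/6, job_E:*/12}
Op 8: register job_C */4 -> active={job_B:*/6, job_C:*/4, job_E:*/12}
Op 9: unregister job_E -> active={job_B:*/6, job_C:*/4}
Op 10: register job_E */7 -> active={job_B:*/6, job_C:*/4, job_E:*/7}
Op 11: unregister job_B -> active={job_C:*/4, job_E:*/7}
  job_C: interval 4, next fire after T=193 is 196
  job_E: interval 7, next fire after T=193 is 196
Earliest = 196, winner (lex tiebreak) = job_C

Answer: job_C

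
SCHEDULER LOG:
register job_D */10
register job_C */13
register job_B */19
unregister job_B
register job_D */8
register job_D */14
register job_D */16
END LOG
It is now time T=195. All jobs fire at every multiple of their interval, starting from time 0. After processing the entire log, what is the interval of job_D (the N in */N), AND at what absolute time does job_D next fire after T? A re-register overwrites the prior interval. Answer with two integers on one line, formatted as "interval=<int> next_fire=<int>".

Answer: interval=16 next_fire=208

Derivation:
Op 1: register job_D */10 -> active={job_D:*/10}
Op 2: register job_C */13 -> active={job_C:*/13, job_D:*/10}
Op 3: register job_B */19 -> active={job_B:*/19, job_C:*/13, job_D:*/10}
Op 4: unregister job_B -> active={job_C:*/13, job_D:*/10}
Op 5: register job_D */8 -> active={job_C:*/13, job_D:*/8}
Op 6: register job_D */14 -> active={job_C:*/13, job_D:*/14}
Op 7: register job_D */16 -> active={job_C:*/13, job_D:*/16}
Final interval of job_D = 16
Next fire of job_D after T=195: (195//16+1)*16 = 208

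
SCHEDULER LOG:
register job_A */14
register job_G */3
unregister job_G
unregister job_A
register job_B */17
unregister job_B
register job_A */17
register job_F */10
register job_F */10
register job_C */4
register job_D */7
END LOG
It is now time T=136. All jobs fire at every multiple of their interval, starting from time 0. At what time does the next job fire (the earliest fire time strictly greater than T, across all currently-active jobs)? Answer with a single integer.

Op 1: register job_A */14 -> active={job_A:*/14}
Op 2: register job_G */3 -> active={job_A:*/14, job_G:*/3}
Op 3: unregister job_G -> active={job_A:*/14}
Op 4: unregister job_A -> active={}
Op 5: register job_B */17 -> active={job_B:*/17}
Op 6: unregister job_B -> active={}
Op 7: register job_A */17 -> active={job_A:*/17}
Op 8: register job_F */10 -> active={job_A:*/17, job_F:*/10}
Op 9: register job_F */10 -> active={job_A:*/17, job_F:*/10}
Op 10: register job_C */4 -> active={job_A:*/17, job_C:*/4, job_F:*/10}
Op 11: register job_D */7 -> active={job_A:*/17, job_C:*/4, job_D:*/7, job_F:*/10}
  job_A: interval 17, next fire after T=136 is 153
  job_C: interval 4, next fire after T=136 is 140
  job_D: interval 7, next fire after T=136 is 140
  job_F: interval 10, next fire after T=136 is 140
Earliest fire time = 140 (job job_C)

Answer: 140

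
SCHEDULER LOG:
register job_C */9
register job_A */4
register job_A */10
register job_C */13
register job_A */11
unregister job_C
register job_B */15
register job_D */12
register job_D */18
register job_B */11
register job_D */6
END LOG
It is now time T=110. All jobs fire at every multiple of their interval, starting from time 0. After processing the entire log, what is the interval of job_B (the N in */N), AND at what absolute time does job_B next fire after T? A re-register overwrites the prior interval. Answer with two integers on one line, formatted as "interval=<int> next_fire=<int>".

Answer: interval=11 next_fire=121

Derivation:
Op 1: register job_C */9 -> active={job_C:*/9}
Op 2: register job_A */4 -> active={job_A:*/4, job_C:*/9}
Op 3: register job_A */10 -> active={job_A:*/10, job_C:*/9}
Op 4: register job_C */13 -> active={job_A:*/10, job_C:*/13}
Op 5: register job_A */11 -> active={job_A:*/11, job_C:*/13}
Op 6: unregister job_C -> active={job_A:*/11}
Op 7: register job_B */15 -> active={job_A:*/11, job_B:*/15}
Op 8: register job_D */12 -> active={job_A:*/11, job_B:*/15, job_D:*/12}
Op 9: register job_D */18 -> active={job_A:*/11, job_B:*/15, job_D:*/18}
Op 10: register job_B */11 -> active={job_A:*/11, job_B:*/11, job_D:*/18}
Op 11: register job_D */6 -> active={job_A:*/11, job_B:*/11, job_D:*/6}
Final interval of job_B = 11
Next fire of job_B after T=110: (110//11+1)*11 = 121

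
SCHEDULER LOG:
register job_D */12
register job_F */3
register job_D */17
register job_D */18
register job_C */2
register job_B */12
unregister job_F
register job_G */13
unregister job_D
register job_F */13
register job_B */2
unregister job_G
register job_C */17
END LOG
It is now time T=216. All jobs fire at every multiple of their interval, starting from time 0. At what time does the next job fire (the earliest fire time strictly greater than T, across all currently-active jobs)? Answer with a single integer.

Op 1: register job_D */12 -> active={job_D:*/12}
Op 2: register job_F */3 -> active={job_D:*/12, job_F:*/3}
Op 3: register job_D */17 -> active={job_D:*/17, job_F:*/3}
Op 4: register job_D */18 -> active={job_D:*/18, job_F:*/3}
Op 5: register job_C */2 -> active={job_C:*/2, job_D:*/18, job_F:*/3}
Op 6: register job_B */12 -> active={job_B:*/12, job_C:*/2, job_D:*/18, job_F:*/3}
Op 7: unregister job_F -> active={job_B:*/12, job_C:*/2, job_D:*/18}
Op 8: register job_G */13 -> active={job_B:*/12, job_C:*/2, job_D:*/18, job_G:*/13}
Op 9: unregister job_D -> active={job_B:*/12, job_C:*/2, job_G:*/13}
Op 10: register job_F */13 -> active={job_B:*/12, job_C:*/2, job_F:*/13, job_G:*/13}
Op 11: register job_B */2 -> active={job_B:*/2, job_C:*/2, job_F:*/13, job_G:*/13}
Op 12: unregister job_G -> active={job_B:*/2, job_C:*/2, job_F:*/13}
Op 13: register job_C */17 -> active={job_B:*/2, job_C:*/17, job_F:*/13}
  job_B: interval 2, next fire after T=216 is 218
  job_C: interval 17, next fire after T=216 is 221
  job_F: interval 13, next fire after T=216 is 221
Earliest fire time = 218 (job job_B)

Answer: 218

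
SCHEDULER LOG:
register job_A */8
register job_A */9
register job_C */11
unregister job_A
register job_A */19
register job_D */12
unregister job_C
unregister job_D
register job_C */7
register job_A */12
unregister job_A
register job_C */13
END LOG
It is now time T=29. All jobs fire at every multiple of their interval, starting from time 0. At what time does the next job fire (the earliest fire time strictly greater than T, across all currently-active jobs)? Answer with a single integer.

Answer: 39

Derivation:
Op 1: register job_A */8 -> active={job_A:*/8}
Op 2: register job_A */9 -> active={job_A:*/9}
Op 3: register job_C */11 -> active={job_A:*/9, job_C:*/11}
Op 4: unregister job_A -> active={job_C:*/11}
Op 5: register job_A */19 -> active={job_A:*/19, job_C:*/11}
Op 6: register job_D */12 -> active={job_A:*/19, job_C:*/11, job_D:*/12}
Op 7: unregister job_C -> active={job_A:*/19, job_D:*/12}
Op 8: unregister job_D -> active={job_A:*/19}
Op 9: register job_C */7 -> active={job_A:*/19, job_C:*/7}
Op 10: register job_A */12 -> active={job_A:*/12, job_C:*/7}
Op 11: unregister job_A -> active={job_C:*/7}
Op 12: register job_C */13 -> active={job_C:*/13}
  job_C: interval 13, next fire after T=29 is 39
Earliest fire time = 39 (job job_C)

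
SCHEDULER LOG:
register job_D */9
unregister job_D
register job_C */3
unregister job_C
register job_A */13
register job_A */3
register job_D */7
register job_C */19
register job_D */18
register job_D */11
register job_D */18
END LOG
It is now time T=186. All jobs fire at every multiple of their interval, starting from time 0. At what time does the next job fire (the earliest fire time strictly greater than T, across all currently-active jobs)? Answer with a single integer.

Op 1: register job_D */9 -> active={job_D:*/9}
Op 2: unregister job_D -> active={}
Op 3: register job_C */3 -> active={job_C:*/3}
Op 4: unregister job_C -> active={}
Op 5: register job_A */13 -> active={job_A:*/13}
Op 6: register job_A */3 -> active={job_A:*/3}
Op 7: register job_D */7 -> active={job_A:*/3, job_D:*/7}
Op 8: register job_C */19 -> active={job_A:*/3, job_C:*/19, job_D:*/7}
Op 9: register job_D */18 -> active={job_A:*/3, job_C:*/19, job_D:*/18}
Op 10: register job_D */11 -> active={job_A:*/3, job_C:*/19, job_D:*/11}
Op 11: register job_D */18 -> active={job_A:*/3, job_C:*/19, job_D:*/18}
  job_A: interval 3, next fire after T=186 is 189
  job_C: interval 19, next fire after T=186 is 190
  job_D: interval 18, next fire after T=186 is 198
Earliest fire time = 189 (job job_A)

Answer: 189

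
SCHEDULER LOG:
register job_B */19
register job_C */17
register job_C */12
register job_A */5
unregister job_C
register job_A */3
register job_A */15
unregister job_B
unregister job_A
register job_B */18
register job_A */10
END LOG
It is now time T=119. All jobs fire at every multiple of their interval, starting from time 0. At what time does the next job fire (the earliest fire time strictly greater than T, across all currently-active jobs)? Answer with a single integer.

Answer: 120

Derivation:
Op 1: register job_B */19 -> active={job_B:*/19}
Op 2: register job_C */17 -> active={job_B:*/19, job_C:*/17}
Op 3: register job_C */12 -> active={job_B:*/19, job_C:*/12}
Op 4: register job_A */5 -> active={job_A:*/5, job_B:*/19, job_C:*/12}
Op 5: unregister job_C -> active={job_A:*/5, job_B:*/19}
Op 6: register job_A */3 -> active={job_A:*/3, job_B:*/19}
Op 7: register job_A */15 -> active={job_A:*/15, job_B:*/19}
Op 8: unregister job_B -> active={job_A:*/15}
Op 9: unregister job_A -> active={}
Op 10: register job_B */18 -> active={job_B:*/18}
Op 11: register job_A */10 -> active={job_A:*/10, job_B:*/18}
  job_A: interval 10, next fire after T=119 is 120
  job_B: interval 18, next fire after T=119 is 126
Earliest fire time = 120 (job job_A)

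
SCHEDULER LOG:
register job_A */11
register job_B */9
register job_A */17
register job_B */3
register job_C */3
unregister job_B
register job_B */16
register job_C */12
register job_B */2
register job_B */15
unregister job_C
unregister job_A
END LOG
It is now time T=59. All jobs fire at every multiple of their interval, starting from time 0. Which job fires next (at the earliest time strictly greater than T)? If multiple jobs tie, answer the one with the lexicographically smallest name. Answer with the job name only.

Answer: job_B

Derivation:
Op 1: register job_A */11 -> active={job_A:*/11}
Op 2: register job_B */9 -> active={job_A:*/11, job_B:*/9}
Op 3: register job_A */17 -> active={job_A:*/17, job_B:*/9}
Op 4: register job_B */3 -> active={job_A:*/17, job_B:*/3}
Op 5: register job_C */3 -> active={job_A:*/17, job_B:*/3, job_C:*/3}
Op 6: unregister job_B -> active={job_A:*/17, job_C:*/3}
Op 7: register job_B */16 -> active={job_A:*/17, job_B:*/16, job_C:*/3}
Op 8: register job_C */12 -> active={job_A:*/17, job_B:*/16, job_C:*/12}
Op 9: register job_B */2 -> active={job_A:*/17, job_B:*/2, job_C:*/12}
Op 10: register job_B */15 -> active={job_A:*/17, job_B:*/15, job_C:*/12}
Op 11: unregister job_C -> active={job_A:*/17, job_B:*/15}
Op 12: unregister job_A -> active={job_B:*/15}
  job_B: interval 15, next fire after T=59 is 60
Earliest = 60, winner (lex tiebreak) = job_B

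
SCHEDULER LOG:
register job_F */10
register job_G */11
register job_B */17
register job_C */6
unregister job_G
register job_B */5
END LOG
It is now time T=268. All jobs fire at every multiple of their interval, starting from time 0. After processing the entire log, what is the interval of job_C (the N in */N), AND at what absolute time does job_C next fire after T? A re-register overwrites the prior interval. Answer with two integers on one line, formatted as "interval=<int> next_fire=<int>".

Answer: interval=6 next_fire=270

Derivation:
Op 1: register job_F */10 -> active={job_F:*/10}
Op 2: register job_G */11 -> active={job_F:*/10, job_G:*/11}
Op 3: register job_B */17 -> active={job_B:*/17, job_F:*/10, job_G:*/11}
Op 4: register job_C */6 -> active={job_B:*/17, job_C:*/6, job_F:*/10, job_G:*/11}
Op 5: unregister job_G -> active={job_B:*/17, job_C:*/6, job_F:*/10}
Op 6: register job_B */5 -> active={job_B:*/5, job_C:*/6, job_F:*/10}
Final interval of job_C = 6
Next fire of job_C after T=268: (268//6+1)*6 = 270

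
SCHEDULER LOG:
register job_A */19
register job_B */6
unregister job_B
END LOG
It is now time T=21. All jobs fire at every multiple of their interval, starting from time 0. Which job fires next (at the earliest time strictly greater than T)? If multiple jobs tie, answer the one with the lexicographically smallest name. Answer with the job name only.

Op 1: register job_A */19 -> active={job_A:*/19}
Op 2: register job_B */6 -> active={job_A:*/19, job_B:*/6}
Op 3: unregister job_B -> active={job_A:*/19}
  job_A: interval 19, next fire after T=21 is 38
Earliest = 38, winner (lex tiebreak) = job_A

Answer: job_A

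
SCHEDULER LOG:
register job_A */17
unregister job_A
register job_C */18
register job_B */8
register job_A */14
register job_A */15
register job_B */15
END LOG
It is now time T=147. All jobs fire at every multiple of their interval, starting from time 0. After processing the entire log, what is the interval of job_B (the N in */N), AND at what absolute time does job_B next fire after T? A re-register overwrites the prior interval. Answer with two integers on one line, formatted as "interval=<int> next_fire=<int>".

Op 1: register job_A */17 -> active={job_A:*/17}
Op 2: unregister job_A -> active={}
Op 3: register job_C */18 -> active={job_C:*/18}
Op 4: register job_B */8 -> active={job_B:*/8, job_C:*/18}
Op 5: register job_A */14 -> active={job_A:*/14, job_B:*/8, job_C:*/18}
Op 6: register job_A */15 -> active={job_A:*/15, job_B:*/8, job_C:*/18}
Op 7: register job_B */15 -> active={job_A:*/15, job_B:*/15, job_C:*/18}
Final interval of job_B = 15
Next fire of job_B after T=147: (147//15+1)*15 = 150

Answer: interval=15 next_fire=150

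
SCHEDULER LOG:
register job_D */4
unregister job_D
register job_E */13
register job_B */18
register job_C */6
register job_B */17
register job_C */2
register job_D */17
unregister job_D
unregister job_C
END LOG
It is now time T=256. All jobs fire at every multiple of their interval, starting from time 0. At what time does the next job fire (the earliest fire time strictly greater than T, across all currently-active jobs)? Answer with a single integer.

Op 1: register job_D */4 -> active={job_D:*/4}
Op 2: unregister job_D -> active={}
Op 3: register job_E */13 -> active={job_E:*/13}
Op 4: register job_B */18 -> active={job_B:*/18, job_E:*/13}
Op 5: register job_C */6 -> active={job_B:*/18, job_C:*/6, job_E:*/13}
Op 6: register job_B */17 -> active={job_B:*/17, job_C:*/6, job_E:*/13}
Op 7: register job_C */2 -> active={job_B:*/17, job_C:*/2, job_E:*/13}
Op 8: register job_D */17 -> active={job_B:*/17, job_C:*/2, job_D:*/17, job_E:*/13}
Op 9: unregister job_D -> active={job_B:*/17, job_C:*/2, job_E:*/13}
Op 10: unregister job_C -> active={job_B:*/17, job_E:*/13}
  job_B: interval 17, next fire after T=256 is 272
  job_E: interval 13, next fire after T=256 is 260
Earliest fire time = 260 (job job_E)

Answer: 260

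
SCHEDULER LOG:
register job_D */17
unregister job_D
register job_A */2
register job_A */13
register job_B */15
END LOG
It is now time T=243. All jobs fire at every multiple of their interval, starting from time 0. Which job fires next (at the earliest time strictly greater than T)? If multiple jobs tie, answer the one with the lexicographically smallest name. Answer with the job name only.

Answer: job_A

Derivation:
Op 1: register job_D */17 -> active={job_D:*/17}
Op 2: unregister job_D -> active={}
Op 3: register job_A */2 -> active={job_A:*/2}
Op 4: register job_A */13 -> active={job_A:*/13}
Op 5: register job_B */15 -> active={job_A:*/13, job_B:*/15}
  job_A: interval 13, next fire after T=243 is 247
  job_B: interval 15, next fire after T=243 is 255
Earliest = 247, winner (lex tiebreak) = job_A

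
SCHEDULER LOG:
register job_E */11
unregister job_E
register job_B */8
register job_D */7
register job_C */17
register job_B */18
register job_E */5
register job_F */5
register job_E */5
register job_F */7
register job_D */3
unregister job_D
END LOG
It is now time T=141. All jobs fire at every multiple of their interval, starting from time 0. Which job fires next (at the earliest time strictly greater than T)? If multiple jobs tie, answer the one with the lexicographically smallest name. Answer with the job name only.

Answer: job_B

Derivation:
Op 1: register job_E */11 -> active={job_E:*/11}
Op 2: unregister job_E -> active={}
Op 3: register job_B */8 -> active={job_B:*/8}
Op 4: register job_D */7 -> active={job_B:*/8, job_D:*/7}
Op 5: register job_C */17 -> active={job_B:*/8, job_C:*/17, job_D:*/7}
Op 6: register job_B */18 -> active={job_B:*/18, job_C:*/17, job_D:*/7}
Op 7: register job_E */5 -> active={job_B:*/18, job_C:*/17, job_D:*/7, job_E:*/5}
Op 8: register job_F */5 -> active={job_B:*/18, job_C:*/17, job_D:*/7, job_E:*/5, job_F:*/5}
Op 9: register job_E */5 -> active={job_B:*/18, job_C:*/17, job_D:*/7, job_E:*/5, job_F:*/5}
Op 10: register job_F */7 -> active={job_B:*/18, job_C:*/17, job_D:*/7, job_E:*/5, job_F:*/7}
Op 11: register job_D */3 -> active={job_B:*/18, job_C:*/17, job_D:*/3, job_E:*/5, job_F:*/7}
Op 12: unregister job_D -> active={job_B:*/18, job_C:*/17, job_E:*/5, job_F:*/7}
  job_B: interval 18, next fire after T=141 is 144
  job_C: interval 17, next fire after T=141 is 153
  job_E: interval 5, next fire after T=141 is 145
  job_F: interval 7, next fire after T=141 is 147
Earliest = 144, winner (lex tiebreak) = job_B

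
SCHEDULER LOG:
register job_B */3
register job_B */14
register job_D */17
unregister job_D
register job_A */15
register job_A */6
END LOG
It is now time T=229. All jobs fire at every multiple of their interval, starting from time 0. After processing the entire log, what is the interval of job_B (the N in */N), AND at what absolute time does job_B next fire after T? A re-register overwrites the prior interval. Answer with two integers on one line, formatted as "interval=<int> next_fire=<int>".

Answer: interval=14 next_fire=238

Derivation:
Op 1: register job_B */3 -> active={job_B:*/3}
Op 2: register job_B */14 -> active={job_B:*/14}
Op 3: register job_D */17 -> active={job_B:*/14, job_D:*/17}
Op 4: unregister job_D -> active={job_B:*/14}
Op 5: register job_A */15 -> active={job_A:*/15, job_B:*/14}
Op 6: register job_A */6 -> active={job_A:*/6, job_B:*/14}
Final interval of job_B = 14
Next fire of job_B after T=229: (229//14+1)*14 = 238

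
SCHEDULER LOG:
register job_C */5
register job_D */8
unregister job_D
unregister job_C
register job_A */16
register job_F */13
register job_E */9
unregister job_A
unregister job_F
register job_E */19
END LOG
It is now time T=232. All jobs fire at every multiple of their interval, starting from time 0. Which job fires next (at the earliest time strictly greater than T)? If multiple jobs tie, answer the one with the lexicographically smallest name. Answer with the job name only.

Op 1: register job_C */5 -> active={job_C:*/5}
Op 2: register job_D */8 -> active={job_C:*/5, job_D:*/8}
Op 3: unregister job_D -> active={job_C:*/5}
Op 4: unregister job_C -> active={}
Op 5: register job_A */16 -> active={job_A:*/16}
Op 6: register job_F */13 -> active={job_A:*/16, job_F:*/13}
Op 7: register job_E */9 -> active={job_A:*/16, job_E:*/9, job_F:*/13}
Op 8: unregister job_A -> active={job_E:*/9, job_F:*/13}
Op 9: unregister job_F -> active={job_E:*/9}
Op 10: register job_E */19 -> active={job_E:*/19}
  job_E: interval 19, next fire after T=232 is 247
Earliest = 247, winner (lex tiebreak) = job_E

Answer: job_E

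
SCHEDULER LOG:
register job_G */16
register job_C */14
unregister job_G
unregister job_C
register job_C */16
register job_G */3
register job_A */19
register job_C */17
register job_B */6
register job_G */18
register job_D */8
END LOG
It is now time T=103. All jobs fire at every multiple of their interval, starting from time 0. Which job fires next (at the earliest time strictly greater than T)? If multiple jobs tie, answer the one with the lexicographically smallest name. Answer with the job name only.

Answer: job_D

Derivation:
Op 1: register job_G */16 -> active={job_G:*/16}
Op 2: register job_C */14 -> active={job_C:*/14, job_G:*/16}
Op 3: unregister job_G -> active={job_C:*/14}
Op 4: unregister job_C -> active={}
Op 5: register job_C */16 -> active={job_C:*/16}
Op 6: register job_G */3 -> active={job_C:*/16, job_G:*/3}
Op 7: register job_A */19 -> active={job_A:*/19, job_C:*/16, job_G:*/3}
Op 8: register job_C */17 -> active={job_A:*/19, job_C:*/17, job_G:*/3}
Op 9: register job_B */6 -> active={job_A:*/19, job_B:*/6, job_C:*/17, job_G:*/3}
Op 10: register job_G */18 -> active={job_A:*/19, job_B:*/6, job_C:*/17, job_G:*/18}
Op 11: register job_D */8 -> active={job_A:*/19, job_B:*/6, job_C:*/17, job_D:*/8, job_G:*/18}
  job_A: interval 19, next fire after T=103 is 114
  job_B: interval 6, next fire after T=103 is 108
  job_C: interval 17, next fire after T=103 is 119
  job_D: interval 8, next fire after T=103 is 104
  job_G: interval 18, next fire after T=103 is 108
Earliest = 104, winner (lex tiebreak) = job_D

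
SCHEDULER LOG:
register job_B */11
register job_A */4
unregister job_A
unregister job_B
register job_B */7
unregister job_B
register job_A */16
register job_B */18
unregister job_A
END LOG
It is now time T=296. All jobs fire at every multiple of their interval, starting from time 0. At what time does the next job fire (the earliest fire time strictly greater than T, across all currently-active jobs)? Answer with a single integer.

Op 1: register job_B */11 -> active={job_B:*/11}
Op 2: register job_A */4 -> active={job_A:*/4, job_B:*/11}
Op 3: unregister job_A -> active={job_B:*/11}
Op 4: unregister job_B -> active={}
Op 5: register job_B */7 -> active={job_B:*/7}
Op 6: unregister job_B -> active={}
Op 7: register job_A */16 -> active={job_A:*/16}
Op 8: register job_B */18 -> active={job_A:*/16, job_B:*/18}
Op 9: unregister job_A -> active={job_B:*/18}
  job_B: interval 18, next fire after T=296 is 306
Earliest fire time = 306 (job job_B)

Answer: 306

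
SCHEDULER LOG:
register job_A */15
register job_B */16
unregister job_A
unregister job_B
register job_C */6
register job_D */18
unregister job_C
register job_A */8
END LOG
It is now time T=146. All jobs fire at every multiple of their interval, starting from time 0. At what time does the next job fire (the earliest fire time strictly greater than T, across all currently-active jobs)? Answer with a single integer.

Answer: 152

Derivation:
Op 1: register job_A */15 -> active={job_A:*/15}
Op 2: register job_B */16 -> active={job_A:*/15, job_B:*/16}
Op 3: unregister job_A -> active={job_B:*/16}
Op 4: unregister job_B -> active={}
Op 5: register job_C */6 -> active={job_C:*/6}
Op 6: register job_D */18 -> active={job_C:*/6, job_D:*/18}
Op 7: unregister job_C -> active={job_D:*/18}
Op 8: register job_A */8 -> active={job_A:*/8, job_D:*/18}
  job_A: interval 8, next fire after T=146 is 152
  job_D: interval 18, next fire after T=146 is 162
Earliest fire time = 152 (job job_A)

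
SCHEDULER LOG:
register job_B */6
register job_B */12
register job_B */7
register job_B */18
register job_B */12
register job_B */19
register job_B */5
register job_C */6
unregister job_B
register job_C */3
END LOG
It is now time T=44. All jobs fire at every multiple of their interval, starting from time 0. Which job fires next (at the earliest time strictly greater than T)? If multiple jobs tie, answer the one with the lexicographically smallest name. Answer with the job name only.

Answer: job_C

Derivation:
Op 1: register job_B */6 -> active={job_B:*/6}
Op 2: register job_B */12 -> active={job_B:*/12}
Op 3: register job_B */7 -> active={job_B:*/7}
Op 4: register job_B */18 -> active={job_B:*/18}
Op 5: register job_B */12 -> active={job_B:*/12}
Op 6: register job_B */19 -> active={job_B:*/19}
Op 7: register job_B */5 -> active={job_B:*/5}
Op 8: register job_C */6 -> active={job_B:*/5, job_C:*/6}
Op 9: unregister job_B -> active={job_C:*/6}
Op 10: register job_C */3 -> active={job_C:*/3}
  job_C: interval 3, next fire after T=44 is 45
Earliest = 45, winner (lex tiebreak) = job_C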